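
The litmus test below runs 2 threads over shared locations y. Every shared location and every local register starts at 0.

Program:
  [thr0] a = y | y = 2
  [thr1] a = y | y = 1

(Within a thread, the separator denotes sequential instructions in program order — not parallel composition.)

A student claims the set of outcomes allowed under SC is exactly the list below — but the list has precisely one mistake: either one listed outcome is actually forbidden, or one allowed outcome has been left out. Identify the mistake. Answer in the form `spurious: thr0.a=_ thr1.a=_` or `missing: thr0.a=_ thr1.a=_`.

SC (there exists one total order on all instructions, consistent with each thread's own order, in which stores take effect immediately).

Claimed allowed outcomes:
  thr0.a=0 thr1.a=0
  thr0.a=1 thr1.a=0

outcome vector order: (thr0.a,thr1.a)
[SC] allowed = {0/0, 0/2, 1/0}
SC∖claimed = {0/2}

missing: thr0.a=0 thr1.a=2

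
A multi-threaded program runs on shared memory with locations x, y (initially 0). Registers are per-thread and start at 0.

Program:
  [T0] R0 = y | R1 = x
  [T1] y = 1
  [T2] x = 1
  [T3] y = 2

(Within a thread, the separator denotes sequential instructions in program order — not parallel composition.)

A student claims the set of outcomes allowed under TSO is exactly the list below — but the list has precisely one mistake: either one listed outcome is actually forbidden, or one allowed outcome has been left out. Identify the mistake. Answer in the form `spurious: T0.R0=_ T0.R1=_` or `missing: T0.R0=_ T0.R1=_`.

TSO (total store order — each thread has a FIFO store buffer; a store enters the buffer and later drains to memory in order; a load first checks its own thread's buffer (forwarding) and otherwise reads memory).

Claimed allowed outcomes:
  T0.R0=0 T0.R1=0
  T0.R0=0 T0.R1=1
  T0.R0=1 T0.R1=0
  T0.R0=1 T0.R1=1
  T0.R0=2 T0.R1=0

outcome vector order: (T0.R0,T0.R1)
under TSO → 0/0; 0/1; 1/0; 1/1; 2/0; 2/1
TSO∖claimed = {2/1}

missing: T0.R0=2 T0.R1=1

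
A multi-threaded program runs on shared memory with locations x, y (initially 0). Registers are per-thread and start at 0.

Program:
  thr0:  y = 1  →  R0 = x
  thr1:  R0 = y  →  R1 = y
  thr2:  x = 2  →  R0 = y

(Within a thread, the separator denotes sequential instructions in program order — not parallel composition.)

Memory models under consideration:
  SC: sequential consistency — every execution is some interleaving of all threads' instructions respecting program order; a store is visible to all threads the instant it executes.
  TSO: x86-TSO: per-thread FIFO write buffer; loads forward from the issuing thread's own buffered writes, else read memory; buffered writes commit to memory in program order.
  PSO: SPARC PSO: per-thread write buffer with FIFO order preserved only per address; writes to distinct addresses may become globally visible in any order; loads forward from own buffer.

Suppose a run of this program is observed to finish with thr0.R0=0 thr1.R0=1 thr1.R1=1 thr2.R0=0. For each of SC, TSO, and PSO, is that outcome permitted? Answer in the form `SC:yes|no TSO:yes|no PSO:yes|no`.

outcome vector order: (thr0.R0,thr1.R0,thr1.R1,thr2.R0)
under SC → 0/0/0/1, 0/0/1/1, 0/1/1/1, 2/0/0/0, 2/0/0/1, 2/0/1/0, 2/0/1/1, 2/1/1/0, 2/1/1/1
under TSO → 0/0/0/0, 0/0/0/1, 0/0/1/0, 0/0/1/1, 0/1/1/0, 0/1/1/1, 2/0/0/0, 2/0/0/1, 2/0/1/0, 2/0/1/1, 2/1/1/0, 2/1/1/1
under PSO → 0/0/0/0, 0/0/0/1, 0/0/1/0, 0/0/1/1, 0/1/1/0, 0/1/1/1, 2/0/0/0, 2/0/0/1, 2/0/1/0, 2/0/1/1, 2/1/1/0, 2/1/1/1
target 0/1/1/0 ∈ {TSO,PSO}

SC:no TSO:yes PSO:yes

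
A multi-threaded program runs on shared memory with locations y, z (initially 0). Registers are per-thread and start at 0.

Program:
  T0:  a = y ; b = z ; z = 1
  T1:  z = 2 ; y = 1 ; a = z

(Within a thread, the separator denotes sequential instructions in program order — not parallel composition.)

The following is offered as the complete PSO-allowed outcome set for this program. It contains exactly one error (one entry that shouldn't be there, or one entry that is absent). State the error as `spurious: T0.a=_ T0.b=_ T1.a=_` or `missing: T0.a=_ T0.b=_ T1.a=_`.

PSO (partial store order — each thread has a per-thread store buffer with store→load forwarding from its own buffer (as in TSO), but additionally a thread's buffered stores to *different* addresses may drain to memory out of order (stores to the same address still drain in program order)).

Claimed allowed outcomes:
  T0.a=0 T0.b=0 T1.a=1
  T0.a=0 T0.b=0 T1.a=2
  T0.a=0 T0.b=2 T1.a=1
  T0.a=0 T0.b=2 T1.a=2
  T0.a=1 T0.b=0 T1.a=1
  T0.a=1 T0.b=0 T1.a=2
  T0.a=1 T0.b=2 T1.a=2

missing: T0.a=1 T0.b=2 T1.a=1

outcome vector order: (T0.a,T0.b,T1.a)
PSO: 8 outcomes — {0/0/1 0/0/2 0/2/1 0/2/2 1/0/1 1/0/2 1/2/1 1/2/2}
PSO∖claimed = {1/2/1}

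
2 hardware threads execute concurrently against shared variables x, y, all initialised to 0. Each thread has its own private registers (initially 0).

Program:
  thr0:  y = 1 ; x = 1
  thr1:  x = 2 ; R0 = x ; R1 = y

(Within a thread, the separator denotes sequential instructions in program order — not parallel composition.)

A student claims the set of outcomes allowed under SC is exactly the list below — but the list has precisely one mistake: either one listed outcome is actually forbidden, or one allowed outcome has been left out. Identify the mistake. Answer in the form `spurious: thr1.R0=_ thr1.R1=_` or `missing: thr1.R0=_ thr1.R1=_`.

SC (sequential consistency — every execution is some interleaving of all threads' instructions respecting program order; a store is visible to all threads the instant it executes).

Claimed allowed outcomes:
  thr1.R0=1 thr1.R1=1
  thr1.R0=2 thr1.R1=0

missing: thr1.R0=2 thr1.R1=1

outcome vector order: (thr1.R0,thr1.R1)
SC (3): (1,1); (2,0); (2,1)
SC∖claimed = {(2,1)}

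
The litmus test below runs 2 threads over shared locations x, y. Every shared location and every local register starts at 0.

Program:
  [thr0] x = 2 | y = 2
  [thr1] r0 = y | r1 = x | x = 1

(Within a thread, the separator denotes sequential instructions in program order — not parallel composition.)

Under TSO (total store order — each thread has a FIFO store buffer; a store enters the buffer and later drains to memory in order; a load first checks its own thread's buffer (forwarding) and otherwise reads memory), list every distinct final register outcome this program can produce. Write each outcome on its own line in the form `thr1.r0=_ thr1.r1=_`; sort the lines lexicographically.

thr1.r0=0 thr1.r1=0
thr1.r0=0 thr1.r1=2
thr1.r0=2 thr1.r1=2

outcome vector order: (thr1.r0,thr1.r1)
|TSO outcomes| = 3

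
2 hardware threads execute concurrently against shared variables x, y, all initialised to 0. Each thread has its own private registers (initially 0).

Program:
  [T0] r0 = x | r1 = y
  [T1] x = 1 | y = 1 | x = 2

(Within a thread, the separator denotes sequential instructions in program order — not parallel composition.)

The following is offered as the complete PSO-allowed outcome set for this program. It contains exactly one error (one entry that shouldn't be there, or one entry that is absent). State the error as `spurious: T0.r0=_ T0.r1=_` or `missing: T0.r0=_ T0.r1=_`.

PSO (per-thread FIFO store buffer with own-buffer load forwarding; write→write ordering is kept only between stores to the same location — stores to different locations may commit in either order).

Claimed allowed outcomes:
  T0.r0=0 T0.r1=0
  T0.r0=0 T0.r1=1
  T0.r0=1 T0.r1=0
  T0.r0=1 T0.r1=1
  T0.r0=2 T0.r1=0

outcome vector order: (T0.r0,T0.r1)
under PSO → (0,0), (0,1), (1,0), (1,1), (2,0), (2,1)
PSO∖claimed = {(2,1)}

missing: T0.r0=2 T0.r1=1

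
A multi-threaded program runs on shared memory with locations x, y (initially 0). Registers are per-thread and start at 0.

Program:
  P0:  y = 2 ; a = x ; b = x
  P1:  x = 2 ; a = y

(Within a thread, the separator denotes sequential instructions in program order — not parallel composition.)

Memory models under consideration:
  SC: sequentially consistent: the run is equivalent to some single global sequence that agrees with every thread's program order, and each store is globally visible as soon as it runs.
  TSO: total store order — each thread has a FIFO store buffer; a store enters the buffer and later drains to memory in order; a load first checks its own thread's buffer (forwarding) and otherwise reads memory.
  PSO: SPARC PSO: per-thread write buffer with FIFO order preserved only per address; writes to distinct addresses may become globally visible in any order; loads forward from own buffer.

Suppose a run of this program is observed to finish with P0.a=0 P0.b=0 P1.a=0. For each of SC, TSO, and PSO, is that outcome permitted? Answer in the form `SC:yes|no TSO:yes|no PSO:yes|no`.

SC:no TSO:yes PSO:yes

outcome vector order: (P0.a,P0.b,P1.a)
under SC → 002 022 220 222
under TSO → 000 002 020 022 220 222
under PSO → 000 002 020 022 220 222
target 000 ∈ {TSO,PSO}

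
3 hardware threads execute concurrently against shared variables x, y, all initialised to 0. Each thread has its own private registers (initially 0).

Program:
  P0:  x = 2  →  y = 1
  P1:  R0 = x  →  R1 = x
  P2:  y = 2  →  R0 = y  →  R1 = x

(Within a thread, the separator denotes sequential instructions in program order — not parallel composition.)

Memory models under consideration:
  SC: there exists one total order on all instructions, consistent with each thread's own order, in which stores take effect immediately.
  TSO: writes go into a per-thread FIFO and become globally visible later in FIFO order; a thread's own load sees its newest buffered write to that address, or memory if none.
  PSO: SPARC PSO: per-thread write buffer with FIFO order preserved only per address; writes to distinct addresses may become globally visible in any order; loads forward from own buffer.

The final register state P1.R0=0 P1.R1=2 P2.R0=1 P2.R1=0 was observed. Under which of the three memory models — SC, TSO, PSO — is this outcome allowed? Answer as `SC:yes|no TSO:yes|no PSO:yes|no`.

SC:no TSO:no PSO:yes

outcome vector order: (P1.R0,P1.R1,P2.R0,P2.R1)
SC: 9 outcomes — {0012, 0020, 0022, 0212, 0220, 0222, 2212, 2220, 2222}
TSO: 9 outcomes — {0012, 0020, 0022, 0212, 0220, 0222, 2212, 2220, 2222}
PSO: 12 outcomes — {0010, 0012, 0020, 0022, 0210, 0212, 0220, 0222, 2210, 2212, 2220, 2222}
target 0210 ∈ {PSO}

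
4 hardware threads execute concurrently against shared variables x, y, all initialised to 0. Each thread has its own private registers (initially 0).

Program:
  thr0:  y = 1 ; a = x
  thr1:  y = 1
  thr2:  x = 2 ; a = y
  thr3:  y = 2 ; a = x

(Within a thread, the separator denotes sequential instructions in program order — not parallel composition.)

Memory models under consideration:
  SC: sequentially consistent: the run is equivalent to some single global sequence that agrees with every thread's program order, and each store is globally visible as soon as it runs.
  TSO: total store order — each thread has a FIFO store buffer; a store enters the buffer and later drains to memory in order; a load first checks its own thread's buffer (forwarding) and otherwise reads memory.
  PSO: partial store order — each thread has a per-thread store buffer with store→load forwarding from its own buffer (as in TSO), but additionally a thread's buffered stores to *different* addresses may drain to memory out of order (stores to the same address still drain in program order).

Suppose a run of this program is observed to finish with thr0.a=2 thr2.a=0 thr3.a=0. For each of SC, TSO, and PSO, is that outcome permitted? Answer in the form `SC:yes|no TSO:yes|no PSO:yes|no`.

outcome vector order: (thr0.a,thr2.a,thr3.a)
under SC → (0,1,0) (0,1,2) (0,2,0) (0,2,2) (2,0,2) (2,1,0) (2,1,2) (2,2,0) (2,2,2)
under TSO → (0,0,0) (0,0,2) (0,1,0) (0,1,2) (0,2,0) (0,2,2) (2,0,0) (2,0,2) (2,1,0) (2,1,2) (2,2,0) (2,2,2)
under PSO → (0,0,0) (0,0,2) (0,1,0) (0,1,2) (0,2,0) (0,2,2) (2,0,0) (2,0,2) (2,1,0) (2,1,2) (2,2,0) (2,2,2)
target (2,0,0) ∈ {TSO,PSO}

SC:no TSO:yes PSO:yes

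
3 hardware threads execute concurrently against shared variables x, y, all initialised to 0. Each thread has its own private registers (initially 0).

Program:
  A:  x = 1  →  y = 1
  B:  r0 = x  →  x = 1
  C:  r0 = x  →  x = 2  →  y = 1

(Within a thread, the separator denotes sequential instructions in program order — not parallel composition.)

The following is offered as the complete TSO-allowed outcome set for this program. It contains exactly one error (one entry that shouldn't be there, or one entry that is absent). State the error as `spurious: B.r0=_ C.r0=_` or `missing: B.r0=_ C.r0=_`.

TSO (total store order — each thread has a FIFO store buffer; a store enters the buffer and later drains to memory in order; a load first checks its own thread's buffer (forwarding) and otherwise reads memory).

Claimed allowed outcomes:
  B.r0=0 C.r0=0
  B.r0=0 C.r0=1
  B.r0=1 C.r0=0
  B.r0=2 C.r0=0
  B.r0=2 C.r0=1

missing: B.r0=1 C.r0=1

outcome vector order: (B.r0,C.r0)
TSO (6): 00, 01, 10, 11, 20, 21
TSO∖claimed = {11}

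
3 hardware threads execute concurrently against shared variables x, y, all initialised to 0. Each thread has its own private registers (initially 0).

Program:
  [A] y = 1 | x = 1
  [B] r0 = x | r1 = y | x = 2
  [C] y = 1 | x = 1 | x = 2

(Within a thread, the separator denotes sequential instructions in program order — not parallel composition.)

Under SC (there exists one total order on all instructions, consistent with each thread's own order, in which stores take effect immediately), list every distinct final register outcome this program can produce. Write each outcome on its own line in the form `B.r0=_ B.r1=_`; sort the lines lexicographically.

B.r0=0 B.r1=0
B.r0=0 B.r1=1
B.r0=1 B.r1=1
B.r0=2 B.r1=1

outcome vector order: (B.r0,B.r1)
|SC outcomes| = 4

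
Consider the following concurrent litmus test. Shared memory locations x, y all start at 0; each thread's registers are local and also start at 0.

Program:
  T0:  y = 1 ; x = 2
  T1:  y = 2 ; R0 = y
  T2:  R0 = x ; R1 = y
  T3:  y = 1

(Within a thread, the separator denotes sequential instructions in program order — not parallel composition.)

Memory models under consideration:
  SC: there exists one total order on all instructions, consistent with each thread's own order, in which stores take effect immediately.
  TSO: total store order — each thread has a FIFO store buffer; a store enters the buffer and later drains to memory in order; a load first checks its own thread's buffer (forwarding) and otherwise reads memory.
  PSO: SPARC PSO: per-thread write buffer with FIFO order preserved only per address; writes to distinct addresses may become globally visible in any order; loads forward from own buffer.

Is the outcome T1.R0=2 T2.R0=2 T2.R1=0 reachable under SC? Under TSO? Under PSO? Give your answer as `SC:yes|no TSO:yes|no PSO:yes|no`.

outcome vector order: (T1.R0,T2.R0,T2.R1)
under SC → 100; 101; 102; 121; 122; 200; 201; 202; 221; 222
under TSO → 100; 101; 102; 121; 122; 200; 201; 202; 221; 222
under PSO → 100; 101; 102; 120; 121; 122; 200; 201; 202; 220; 221; 222
target 220 ∈ {PSO}

SC:no TSO:no PSO:yes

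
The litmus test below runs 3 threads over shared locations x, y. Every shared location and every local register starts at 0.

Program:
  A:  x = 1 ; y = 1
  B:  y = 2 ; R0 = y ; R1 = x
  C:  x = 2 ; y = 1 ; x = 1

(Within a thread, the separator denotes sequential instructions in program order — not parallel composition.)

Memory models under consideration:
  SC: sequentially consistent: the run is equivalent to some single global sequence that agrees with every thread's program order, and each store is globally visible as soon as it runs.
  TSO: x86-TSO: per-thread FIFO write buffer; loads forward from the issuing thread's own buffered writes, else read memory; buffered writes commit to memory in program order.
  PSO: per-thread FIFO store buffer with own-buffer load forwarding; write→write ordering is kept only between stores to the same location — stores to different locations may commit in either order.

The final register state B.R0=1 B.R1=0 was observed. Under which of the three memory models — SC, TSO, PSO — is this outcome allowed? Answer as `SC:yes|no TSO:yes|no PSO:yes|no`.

SC:no TSO:no PSO:yes

outcome vector order: (B.R0,B.R1)
under SC → 11, 12, 20, 21, 22
under TSO → 11, 12, 20, 21, 22
under PSO → 10, 11, 12, 20, 21, 22
target 10 ∈ {PSO}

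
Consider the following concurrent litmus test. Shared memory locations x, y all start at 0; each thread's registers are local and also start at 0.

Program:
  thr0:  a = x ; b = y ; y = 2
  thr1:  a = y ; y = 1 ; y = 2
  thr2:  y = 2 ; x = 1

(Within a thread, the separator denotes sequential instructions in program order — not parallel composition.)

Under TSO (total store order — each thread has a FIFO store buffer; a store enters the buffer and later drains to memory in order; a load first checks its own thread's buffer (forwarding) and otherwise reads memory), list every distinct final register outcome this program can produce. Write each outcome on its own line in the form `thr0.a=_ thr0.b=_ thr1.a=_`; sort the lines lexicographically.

outcome vector order: (thr0.a,thr0.b,thr1.a)
|TSO outcomes| = 10

thr0.a=0 thr0.b=0 thr1.a=0
thr0.a=0 thr0.b=0 thr1.a=2
thr0.a=0 thr0.b=1 thr1.a=0
thr0.a=0 thr0.b=1 thr1.a=2
thr0.a=0 thr0.b=2 thr1.a=0
thr0.a=0 thr0.b=2 thr1.a=2
thr0.a=1 thr0.b=1 thr1.a=0
thr0.a=1 thr0.b=1 thr1.a=2
thr0.a=1 thr0.b=2 thr1.a=0
thr0.a=1 thr0.b=2 thr1.a=2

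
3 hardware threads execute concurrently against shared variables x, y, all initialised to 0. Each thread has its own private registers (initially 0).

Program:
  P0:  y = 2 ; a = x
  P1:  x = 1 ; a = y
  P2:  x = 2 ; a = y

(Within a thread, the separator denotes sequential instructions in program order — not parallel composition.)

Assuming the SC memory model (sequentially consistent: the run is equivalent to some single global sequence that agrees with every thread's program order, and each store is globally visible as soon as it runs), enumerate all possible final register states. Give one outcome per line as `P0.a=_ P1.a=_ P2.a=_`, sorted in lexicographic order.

outcome vector order: (P0.a,P1.a,P2.a)
|SC outcomes| = 9

P0.a=0 P1.a=2 P2.a=2
P0.a=1 P1.a=0 P2.a=0
P0.a=1 P1.a=0 P2.a=2
P0.a=1 P1.a=2 P2.a=0
P0.a=1 P1.a=2 P2.a=2
P0.a=2 P1.a=0 P2.a=0
P0.a=2 P1.a=0 P2.a=2
P0.a=2 P1.a=2 P2.a=0
P0.a=2 P1.a=2 P2.a=2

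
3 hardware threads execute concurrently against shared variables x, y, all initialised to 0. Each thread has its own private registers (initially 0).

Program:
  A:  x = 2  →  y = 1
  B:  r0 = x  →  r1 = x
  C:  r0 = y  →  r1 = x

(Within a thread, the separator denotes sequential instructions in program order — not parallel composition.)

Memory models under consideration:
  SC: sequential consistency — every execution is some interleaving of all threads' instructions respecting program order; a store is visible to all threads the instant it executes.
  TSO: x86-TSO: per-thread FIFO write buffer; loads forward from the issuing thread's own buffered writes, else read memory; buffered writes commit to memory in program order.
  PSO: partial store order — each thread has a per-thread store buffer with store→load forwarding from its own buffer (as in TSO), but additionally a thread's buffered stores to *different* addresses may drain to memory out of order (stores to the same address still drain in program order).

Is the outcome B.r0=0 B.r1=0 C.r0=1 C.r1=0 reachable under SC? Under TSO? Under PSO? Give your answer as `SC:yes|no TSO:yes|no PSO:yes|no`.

SC:no TSO:no PSO:yes

outcome vector order: (B.r0,B.r1,C.r0,C.r1)
SC (9): <0 0 0 0> <0 0 0 2> <0 0 1 2> <0 2 0 0> <0 2 0 2> <0 2 1 2> <2 2 0 0> <2 2 0 2> <2 2 1 2>
TSO (9): <0 0 0 0> <0 0 0 2> <0 0 1 2> <0 2 0 0> <0 2 0 2> <0 2 1 2> <2 2 0 0> <2 2 0 2> <2 2 1 2>
PSO (12): <0 0 0 0> <0 0 0 2> <0 0 1 0> <0 0 1 2> <0 2 0 0> <0 2 0 2> <0 2 1 0> <0 2 1 2> <2 2 0 0> <2 2 0 2> <2 2 1 0> <2 2 1 2>
target <0 0 1 0> ∈ {PSO}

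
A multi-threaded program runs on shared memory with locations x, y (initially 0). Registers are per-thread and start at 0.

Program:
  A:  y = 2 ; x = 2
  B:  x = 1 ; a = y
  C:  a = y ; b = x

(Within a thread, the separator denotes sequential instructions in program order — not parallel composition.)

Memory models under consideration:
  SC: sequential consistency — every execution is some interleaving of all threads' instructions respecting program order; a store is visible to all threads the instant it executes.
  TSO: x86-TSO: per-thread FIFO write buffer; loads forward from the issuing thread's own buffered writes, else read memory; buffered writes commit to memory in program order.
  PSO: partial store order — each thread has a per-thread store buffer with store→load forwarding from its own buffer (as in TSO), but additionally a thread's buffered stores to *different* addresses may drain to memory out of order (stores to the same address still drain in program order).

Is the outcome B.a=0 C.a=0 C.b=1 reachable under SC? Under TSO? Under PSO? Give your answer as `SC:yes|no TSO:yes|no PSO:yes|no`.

outcome vector order: (B.a,C.a,C.b)
under SC → <0 0 0>, <0 0 1>, <0 0 2>, <0 2 1>, <0 2 2>, <2 0 0>, <2 0 1>, <2 0 2>, <2 2 0>, <2 2 1>, <2 2 2>
under TSO → <0 0 0>, <0 0 1>, <0 0 2>, <0 2 0>, <0 2 1>, <0 2 2>, <2 0 0>, <2 0 1>, <2 0 2>, <2 2 0>, <2 2 1>, <2 2 2>
under PSO → <0 0 0>, <0 0 1>, <0 0 2>, <0 2 0>, <0 2 1>, <0 2 2>, <2 0 0>, <2 0 1>, <2 0 2>, <2 2 0>, <2 2 1>, <2 2 2>
target <0 0 1> ∈ {SC,TSO,PSO}

SC:yes TSO:yes PSO:yes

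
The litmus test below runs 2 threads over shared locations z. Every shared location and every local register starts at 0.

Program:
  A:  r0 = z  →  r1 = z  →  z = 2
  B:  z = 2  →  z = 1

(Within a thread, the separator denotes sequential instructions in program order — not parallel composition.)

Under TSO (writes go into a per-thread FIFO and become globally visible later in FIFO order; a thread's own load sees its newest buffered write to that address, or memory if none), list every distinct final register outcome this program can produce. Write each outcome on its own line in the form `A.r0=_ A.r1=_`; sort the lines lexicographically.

outcome vector order: (A.r0,A.r1)
|TSO outcomes| = 6

A.r0=0 A.r1=0
A.r0=0 A.r1=1
A.r0=0 A.r1=2
A.r0=1 A.r1=1
A.r0=2 A.r1=1
A.r0=2 A.r1=2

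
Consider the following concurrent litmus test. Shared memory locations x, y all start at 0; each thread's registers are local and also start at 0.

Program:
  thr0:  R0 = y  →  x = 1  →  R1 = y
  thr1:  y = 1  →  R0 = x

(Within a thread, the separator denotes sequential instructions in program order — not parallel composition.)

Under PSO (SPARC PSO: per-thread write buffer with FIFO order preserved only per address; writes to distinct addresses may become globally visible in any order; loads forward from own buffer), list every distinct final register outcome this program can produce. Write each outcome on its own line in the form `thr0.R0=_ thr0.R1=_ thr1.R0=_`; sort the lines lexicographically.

outcome vector order: (thr0.R0,thr0.R1,thr1.R0)
|PSO outcomes| = 6

thr0.R0=0 thr0.R1=0 thr1.R0=0
thr0.R0=0 thr0.R1=0 thr1.R0=1
thr0.R0=0 thr0.R1=1 thr1.R0=0
thr0.R0=0 thr0.R1=1 thr1.R0=1
thr0.R0=1 thr0.R1=1 thr1.R0=0
thr0.R0=1 thr0.R1=1 thr1.R0=1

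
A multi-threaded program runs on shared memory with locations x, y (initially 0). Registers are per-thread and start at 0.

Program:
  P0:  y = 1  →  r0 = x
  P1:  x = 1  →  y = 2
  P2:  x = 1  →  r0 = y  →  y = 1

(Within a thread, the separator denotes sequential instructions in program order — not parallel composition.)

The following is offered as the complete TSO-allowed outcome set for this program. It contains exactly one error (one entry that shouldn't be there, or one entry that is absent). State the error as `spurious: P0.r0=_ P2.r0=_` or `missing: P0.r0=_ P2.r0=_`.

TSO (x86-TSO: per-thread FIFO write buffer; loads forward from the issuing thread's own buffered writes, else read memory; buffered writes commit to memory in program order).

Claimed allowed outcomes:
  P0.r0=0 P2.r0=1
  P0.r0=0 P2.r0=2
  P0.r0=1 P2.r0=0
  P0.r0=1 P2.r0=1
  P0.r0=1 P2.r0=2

missing: P0.r0=0 P2.r0=0

outcome vector order: (P0.r0,P2.r0)
[TSO] allowed = {(0,0); (0,1); (0,2); (1,0); (1,1); (1,2)}
TSO∖claimed = {(0,0)}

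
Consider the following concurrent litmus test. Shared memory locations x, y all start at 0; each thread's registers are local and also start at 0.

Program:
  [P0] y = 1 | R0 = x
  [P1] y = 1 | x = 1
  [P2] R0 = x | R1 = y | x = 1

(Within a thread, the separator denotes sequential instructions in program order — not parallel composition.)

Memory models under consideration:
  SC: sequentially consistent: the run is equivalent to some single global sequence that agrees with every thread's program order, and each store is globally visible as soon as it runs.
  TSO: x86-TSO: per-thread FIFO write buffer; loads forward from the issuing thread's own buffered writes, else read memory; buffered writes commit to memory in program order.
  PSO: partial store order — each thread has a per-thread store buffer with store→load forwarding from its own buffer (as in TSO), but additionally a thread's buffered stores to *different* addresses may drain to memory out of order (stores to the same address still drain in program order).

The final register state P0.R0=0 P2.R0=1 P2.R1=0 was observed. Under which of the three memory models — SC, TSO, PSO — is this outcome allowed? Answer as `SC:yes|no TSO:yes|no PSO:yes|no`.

outcome vector order: (P0.R0,P2.R0,P2.R1)
under SC → (0,0,0); (0,0,1); (0,1,1); (1,0,0); (1,0,1); (1,1,1)
under TSO → (0,0,0); (0,0,1); (0,1,1); (1,0,0); (1,0,1); (1,1,1)
under PSO → (0,0,0); (0,0,1); (0,1,0); (0,1,1); (1,0,0); (1,0,1); (1,1,0); (1,1,1)
target (0,1,0) ∈ {PSO}

SC:no TSO:no PSO:yes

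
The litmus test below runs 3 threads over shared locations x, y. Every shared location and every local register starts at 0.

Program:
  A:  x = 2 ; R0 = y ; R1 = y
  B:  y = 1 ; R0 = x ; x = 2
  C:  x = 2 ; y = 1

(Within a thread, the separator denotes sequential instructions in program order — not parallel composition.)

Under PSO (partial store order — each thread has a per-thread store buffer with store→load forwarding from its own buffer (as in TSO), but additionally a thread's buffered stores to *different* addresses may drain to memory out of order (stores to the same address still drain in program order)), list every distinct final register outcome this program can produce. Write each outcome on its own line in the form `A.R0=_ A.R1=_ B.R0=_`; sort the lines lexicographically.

outcome vector order: (A.R0,A.R1,B.R0)
|PSO outcomes| = 6

A.R0=0 A.R1=0 B.R0=0
A.R0=0 A.R1=0 B.R0=2
A.R0=0 A.R1=1 B.R0=0
A.R0=0 A.R1=1 B.R0=2
A.R0=1 A.R1=1 B.R0=0
A.R0=1 A.R1=1 B.R0=2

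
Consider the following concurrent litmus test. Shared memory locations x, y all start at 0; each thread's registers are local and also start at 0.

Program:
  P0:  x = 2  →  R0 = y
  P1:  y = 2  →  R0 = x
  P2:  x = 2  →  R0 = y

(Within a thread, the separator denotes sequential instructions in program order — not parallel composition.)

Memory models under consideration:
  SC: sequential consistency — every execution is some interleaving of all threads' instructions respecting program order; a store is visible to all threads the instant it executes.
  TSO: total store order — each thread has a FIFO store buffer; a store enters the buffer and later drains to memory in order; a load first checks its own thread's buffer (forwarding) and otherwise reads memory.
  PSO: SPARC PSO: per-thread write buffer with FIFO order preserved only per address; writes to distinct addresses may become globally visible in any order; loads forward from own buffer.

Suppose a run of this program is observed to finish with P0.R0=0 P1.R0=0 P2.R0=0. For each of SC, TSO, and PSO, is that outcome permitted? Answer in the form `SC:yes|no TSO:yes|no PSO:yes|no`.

SC:no TSO:yes PSO:yes

outcome vector order: (P0.R0,P1.R0,P2.R0)
SC: 5 outcomes — {020, 022, 202, 220, 222}
TSO: 8 outcomes — {000, 002, 020, 022, 200, 202, 220, 222}
PSO: 8 outcomes — {000, 002, 020, 022, 200, 202, 220, 222}
target 000 ∈ {TSO,PSO}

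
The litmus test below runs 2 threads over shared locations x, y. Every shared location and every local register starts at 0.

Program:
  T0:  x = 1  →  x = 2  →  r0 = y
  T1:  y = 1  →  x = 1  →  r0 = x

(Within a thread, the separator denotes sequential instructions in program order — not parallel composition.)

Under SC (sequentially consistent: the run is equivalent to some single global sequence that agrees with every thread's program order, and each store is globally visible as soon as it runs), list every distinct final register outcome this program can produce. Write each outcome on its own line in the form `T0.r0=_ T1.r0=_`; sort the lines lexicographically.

T0.r0=0 T1.r0=1
T0.r0=1 T1.r0=1
T0.r0=1 T1.r0=2

outcome vector order: (T0.r0,T1.r0)
|SC outcomes| = 3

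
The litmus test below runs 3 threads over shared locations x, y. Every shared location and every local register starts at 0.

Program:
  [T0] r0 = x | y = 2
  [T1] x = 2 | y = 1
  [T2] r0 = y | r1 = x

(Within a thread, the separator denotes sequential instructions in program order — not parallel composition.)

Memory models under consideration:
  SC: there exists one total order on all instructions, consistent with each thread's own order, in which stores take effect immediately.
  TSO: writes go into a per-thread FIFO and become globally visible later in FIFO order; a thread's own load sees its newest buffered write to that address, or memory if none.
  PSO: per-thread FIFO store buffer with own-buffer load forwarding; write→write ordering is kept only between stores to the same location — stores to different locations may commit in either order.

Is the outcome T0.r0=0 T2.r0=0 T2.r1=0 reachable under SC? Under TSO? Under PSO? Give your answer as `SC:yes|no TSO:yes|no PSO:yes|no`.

SC:yes TSO:yes PSO:yes

outcome vector order: (T0.r0,T2.r0,T2.r1)
under SC → 000 002 012 020 022 200 202 212 222
under TSO → 000 002 012 020 022 200 202 212 222
under PSO → 000 002 010 012 020 022 200 202 210 212 222
target 000 ∈ {SC,TSO,PSO}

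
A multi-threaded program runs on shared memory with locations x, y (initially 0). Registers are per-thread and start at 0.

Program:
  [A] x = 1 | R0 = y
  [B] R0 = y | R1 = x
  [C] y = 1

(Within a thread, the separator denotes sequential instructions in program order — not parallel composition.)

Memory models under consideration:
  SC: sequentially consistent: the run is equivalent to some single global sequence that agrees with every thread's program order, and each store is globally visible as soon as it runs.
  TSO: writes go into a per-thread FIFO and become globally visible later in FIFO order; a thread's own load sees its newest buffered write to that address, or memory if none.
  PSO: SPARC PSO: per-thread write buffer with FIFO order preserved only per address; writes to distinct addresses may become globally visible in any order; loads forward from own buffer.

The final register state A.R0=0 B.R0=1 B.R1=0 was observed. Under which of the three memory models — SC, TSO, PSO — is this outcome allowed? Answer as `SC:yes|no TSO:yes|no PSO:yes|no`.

outcome vector order: (A.R0,B.R0,B.R1)
under SC → <0 0 0> <0 0 1> <0 1 1> <1 0 0> <1 0 1> <1 1 0> <1 1 1>
under TSO → <0 0 0> <0 0 1> <0 1 0> <0 1 1> <1 0 0> <1 0 1> <1 1 0> <1 1 1>
under PSO → <0 0 0> <0 0 1> <0 1 0> <0 1 1> <1 0 0> <1 0 1> <1 1 0> <1 1 1>
target <0 1 0> ∈ {TSO,PSO}

SC:no TSO:yes PSO:yes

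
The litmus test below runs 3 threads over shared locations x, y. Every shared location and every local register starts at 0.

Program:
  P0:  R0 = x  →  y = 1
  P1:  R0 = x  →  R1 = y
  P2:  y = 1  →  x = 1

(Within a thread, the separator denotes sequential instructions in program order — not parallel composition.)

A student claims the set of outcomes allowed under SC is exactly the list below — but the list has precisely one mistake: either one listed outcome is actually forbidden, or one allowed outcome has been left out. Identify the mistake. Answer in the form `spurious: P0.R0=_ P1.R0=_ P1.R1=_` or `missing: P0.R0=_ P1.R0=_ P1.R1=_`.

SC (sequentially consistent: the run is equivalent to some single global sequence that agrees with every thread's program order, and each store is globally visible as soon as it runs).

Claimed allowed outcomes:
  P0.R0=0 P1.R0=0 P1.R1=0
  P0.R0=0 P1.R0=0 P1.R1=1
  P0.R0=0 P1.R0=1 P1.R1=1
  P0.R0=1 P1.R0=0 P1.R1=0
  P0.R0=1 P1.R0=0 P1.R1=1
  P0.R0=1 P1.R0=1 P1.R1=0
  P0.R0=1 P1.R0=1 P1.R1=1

spurious: P0.R0=1 P1.R0=1 P1.R1=0

outcome vector order: (P0.R0,P1.R0,P1.R1)
[SC] allowed = {<0 0 0>; <0 0 1>; <0 1 1>; <1 0 0>; <1 0 1>; <1 1 1>}
claimed∖SC = {<1 1 0>}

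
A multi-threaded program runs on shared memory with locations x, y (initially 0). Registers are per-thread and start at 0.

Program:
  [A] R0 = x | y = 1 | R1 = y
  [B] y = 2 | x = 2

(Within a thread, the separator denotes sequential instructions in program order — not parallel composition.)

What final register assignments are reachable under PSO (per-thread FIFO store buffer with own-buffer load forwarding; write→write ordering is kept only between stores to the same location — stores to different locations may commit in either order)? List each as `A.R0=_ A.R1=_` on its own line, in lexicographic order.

A.R0=0 A.R1=1
A.R0=0 A.R1=2
A.R0=2 A.R1=1
A.R0=2 A.R1=2

outcome vector order: (A.R0,A.R1)
|PSO outcomes| = 4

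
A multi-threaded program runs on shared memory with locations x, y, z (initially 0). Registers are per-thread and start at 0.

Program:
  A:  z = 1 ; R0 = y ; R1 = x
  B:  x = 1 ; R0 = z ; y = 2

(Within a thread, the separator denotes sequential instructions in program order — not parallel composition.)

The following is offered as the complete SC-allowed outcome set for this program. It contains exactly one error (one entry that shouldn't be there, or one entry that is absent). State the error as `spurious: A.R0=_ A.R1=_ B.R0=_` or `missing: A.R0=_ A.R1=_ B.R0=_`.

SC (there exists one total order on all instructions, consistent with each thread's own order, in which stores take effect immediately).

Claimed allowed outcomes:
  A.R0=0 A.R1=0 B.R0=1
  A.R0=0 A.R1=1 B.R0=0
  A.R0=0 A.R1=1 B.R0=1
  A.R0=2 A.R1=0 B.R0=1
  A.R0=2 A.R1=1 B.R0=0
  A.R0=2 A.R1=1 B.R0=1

spurious: A.R0=2 A.R1=0 B.R0=1

outcome vector order: (A.R0,A.R1,B.R0)
SC (5): 001; 010; 011; 210; 211
claimed∖SC = {201}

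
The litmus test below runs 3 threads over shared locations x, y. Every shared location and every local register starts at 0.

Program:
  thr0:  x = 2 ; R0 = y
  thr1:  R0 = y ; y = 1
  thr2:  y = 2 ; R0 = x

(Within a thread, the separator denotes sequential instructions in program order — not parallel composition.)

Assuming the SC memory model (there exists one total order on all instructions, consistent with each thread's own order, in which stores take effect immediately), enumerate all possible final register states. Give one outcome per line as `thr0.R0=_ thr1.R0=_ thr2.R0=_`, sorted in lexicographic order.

outcome vector order: (thr0.R0,thr1.R0,thr2.R0)
|SC outcomes| = 10

thr0.R0=0 thr1.R0=0 thr2.R0=2
thr0.R0=0 thr1.R0=2 thr2.R0=2
thr0.R0=1 thr1.R0=0 thr2.R0=0
thr0.R0=1 thr1.R0=0 thr2.R0=2
thr0.R0=1 thr1.R0=2 thr2.R0=0
thr0.R0=1 thr1.R0=2 thr2.R0=2
thr0.R0=2 thr1.R0=0 thr2.R0=0
thr0.R0=2 thr1.R0=0 thr2.R0=2
thr0.R0=2 thr1.R0=2 thr2.R0=0
thr0.R0=2 thr1.R0=2 thr2.R0=2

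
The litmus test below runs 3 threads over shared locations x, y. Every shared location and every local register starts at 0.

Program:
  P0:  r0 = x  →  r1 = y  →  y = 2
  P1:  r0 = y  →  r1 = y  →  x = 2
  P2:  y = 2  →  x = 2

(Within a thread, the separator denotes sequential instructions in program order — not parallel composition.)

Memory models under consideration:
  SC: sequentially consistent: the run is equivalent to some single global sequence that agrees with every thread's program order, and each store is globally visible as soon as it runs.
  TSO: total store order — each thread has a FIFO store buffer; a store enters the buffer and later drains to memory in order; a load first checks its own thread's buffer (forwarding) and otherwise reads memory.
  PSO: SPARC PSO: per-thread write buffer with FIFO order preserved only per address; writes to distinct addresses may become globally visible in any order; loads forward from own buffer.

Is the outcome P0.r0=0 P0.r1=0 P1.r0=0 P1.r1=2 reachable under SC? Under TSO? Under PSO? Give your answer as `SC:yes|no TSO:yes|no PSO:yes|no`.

SC:yes TSO:yes PSO:yes

outcome vector order: (P0.r0,P0.r1,P1.r0,P1.r1)
SC: 10 outcomes — {(0,0,0,0) (0,0,0,2) (0,0,2,2) (0,2,0,0) (0,2,0,2) (0,2,2,2) (2,0,0,0) (2,2,0,0) (2,2,0,2) (2,2,2,2)}
TSO: 10 outcomes — {(0,0,0,0) (0,0,0,2) (0,0,2,2) (0,2,0,0) (0,2,0,2) (0,2,2,2) (2,0,0,0) (2,2,0,0) (2,2,0,2) (2,2,2,2)}
PSO: 12 outcomes — {(0,0,0,0) (0,0,0,2) (0,0,2,2) (0,2,0,0) (0,2,0,2) (0,2,2,2) (2,0,0,0) (2,0,0,2) (2,0,2,2) (2,2,0,0) (2,2,0,2) (2,2,2,2)}
target (0,0,0,2) ∈ {SC,TSO,PSO}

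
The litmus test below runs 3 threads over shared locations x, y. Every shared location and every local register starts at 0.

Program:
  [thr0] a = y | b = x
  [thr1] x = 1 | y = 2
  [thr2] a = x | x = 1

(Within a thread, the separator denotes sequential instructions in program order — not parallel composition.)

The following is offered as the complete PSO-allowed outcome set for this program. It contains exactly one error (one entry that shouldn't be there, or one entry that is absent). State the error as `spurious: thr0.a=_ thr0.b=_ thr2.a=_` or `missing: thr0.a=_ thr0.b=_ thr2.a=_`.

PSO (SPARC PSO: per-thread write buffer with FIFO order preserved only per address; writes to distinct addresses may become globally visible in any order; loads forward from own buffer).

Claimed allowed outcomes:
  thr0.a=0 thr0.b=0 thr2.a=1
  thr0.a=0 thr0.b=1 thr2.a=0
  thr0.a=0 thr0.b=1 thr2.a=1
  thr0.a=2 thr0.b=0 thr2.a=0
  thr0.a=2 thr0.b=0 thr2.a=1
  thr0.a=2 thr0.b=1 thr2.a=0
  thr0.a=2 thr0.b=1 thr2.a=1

outcome vector order: (thr0.a,thr0.b,thr2.a)
PSO: 8 outcomes — {(0,0,0) (0,0,1) (0,1,0) (0,1,1) (2,0,0) (2,0,1) (2,1,0) (2,1,1)}
PSO∖claimed = {(0,0,0)}

missing: thr0.a=0 thr0.b=0 thr2.a=0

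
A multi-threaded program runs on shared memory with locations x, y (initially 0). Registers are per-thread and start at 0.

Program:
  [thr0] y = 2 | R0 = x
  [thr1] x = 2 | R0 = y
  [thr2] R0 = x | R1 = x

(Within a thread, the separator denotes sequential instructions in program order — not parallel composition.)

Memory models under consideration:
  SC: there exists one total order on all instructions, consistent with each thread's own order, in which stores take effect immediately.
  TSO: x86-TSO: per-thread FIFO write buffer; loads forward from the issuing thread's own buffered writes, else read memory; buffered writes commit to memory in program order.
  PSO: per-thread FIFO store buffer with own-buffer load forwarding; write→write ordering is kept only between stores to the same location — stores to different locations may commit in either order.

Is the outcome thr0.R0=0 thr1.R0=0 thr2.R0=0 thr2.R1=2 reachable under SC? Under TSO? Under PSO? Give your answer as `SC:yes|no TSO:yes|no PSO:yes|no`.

outcome vector order: (thr0.R0,thr1.R0,thr2.R0,thr2.R1)
SC (9): (0,2,0,0), (0,2,0,2), (0,2,2,2), (2,0,0,0), (2,0,0,2), (2,0,2,2), (2,2,0,0), (2,2,0,2), (2,2,2,2)
TSO (12): (0,0,0,0), (0,0,0,2), (0,0,2,2), (0,2,0,0), (0,2,0,2), (0,2,2,2), (2,0,0,0), (2,0,0,2), (2,0,2,2), (2,2,0,0), (2,2,0,2), (2,2,2,2)
PSO (12): (0,0,0,0), (0,0,0,2), (0,0,2,2), (0,2,0,0), (0,2,0,2), (0,2,2,2), (2,0,0,0), (2,0,0,2), (2,0,2,2), (2,2,0,0), (2,2,0,2), (2,2,2,2)
target (0,0,0,2) ∈ {TSO,PSO}

SC:no TSO:yes PSO:yes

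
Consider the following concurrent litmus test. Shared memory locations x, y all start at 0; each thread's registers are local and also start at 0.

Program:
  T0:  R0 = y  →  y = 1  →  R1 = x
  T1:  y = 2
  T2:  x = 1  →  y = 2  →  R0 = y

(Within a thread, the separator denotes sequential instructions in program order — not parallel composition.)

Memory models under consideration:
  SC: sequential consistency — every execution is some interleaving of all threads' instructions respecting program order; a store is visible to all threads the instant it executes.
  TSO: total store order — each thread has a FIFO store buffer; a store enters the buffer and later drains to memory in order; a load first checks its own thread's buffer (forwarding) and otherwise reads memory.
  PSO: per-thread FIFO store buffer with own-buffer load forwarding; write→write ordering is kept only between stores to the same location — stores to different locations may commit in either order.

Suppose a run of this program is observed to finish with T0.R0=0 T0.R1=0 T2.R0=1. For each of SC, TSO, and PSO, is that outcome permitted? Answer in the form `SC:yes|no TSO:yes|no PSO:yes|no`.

outcome vector order: (T0.R0,T0.R1,T2.R0)
SC: 6 outcomes — {(0,0,2) (0,1,1) (0,1,2) (2,0,2) (2,1,1) (2,1,2)}
TSO: 8 outcomes — {(0,0,1) (0,0,2) (0,1,1) (0,1,2) (2,0,1) (2,0,2) (2,1,1) (2,1,2)}
PSO: 8 outcomes — {(0,0,1) (0,0,2) (0,1,1) (0,1,2) (2,0,1) (2,0,2) (2,1,1) (2,1,2)}
target (0,0,1) ∈ {TSO,PSO}

SC:no TSO:yes PSO:yes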